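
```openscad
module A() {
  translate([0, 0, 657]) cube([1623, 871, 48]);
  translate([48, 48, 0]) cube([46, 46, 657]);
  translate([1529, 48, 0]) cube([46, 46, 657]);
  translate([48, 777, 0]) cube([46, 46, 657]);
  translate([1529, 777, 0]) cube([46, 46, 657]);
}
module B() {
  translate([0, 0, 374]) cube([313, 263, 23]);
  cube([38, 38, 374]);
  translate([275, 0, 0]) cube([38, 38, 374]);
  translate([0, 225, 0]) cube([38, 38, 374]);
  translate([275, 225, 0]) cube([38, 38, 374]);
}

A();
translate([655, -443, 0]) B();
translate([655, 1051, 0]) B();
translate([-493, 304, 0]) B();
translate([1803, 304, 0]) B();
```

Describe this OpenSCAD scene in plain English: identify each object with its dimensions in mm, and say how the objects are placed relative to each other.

A is a rectangular dining table. The top is 1623×871×48 mm with its upper surface at z = 705 mm. It stands on four 46×46 mm square legs, each inset 48 mm from the nearest pair of top edges, running from the floor to the underside of the top.

B is a four-legged stool. The seat is 313×263 mm, 23 mm thick, top at z = 397 mm. It stands on four square legs, each 38×38 mm in cross-section, from z = 0 to the seat underside, each flush with a corner of the seat.

Four stools sit around the table at the −y, +y, −x, +x sides.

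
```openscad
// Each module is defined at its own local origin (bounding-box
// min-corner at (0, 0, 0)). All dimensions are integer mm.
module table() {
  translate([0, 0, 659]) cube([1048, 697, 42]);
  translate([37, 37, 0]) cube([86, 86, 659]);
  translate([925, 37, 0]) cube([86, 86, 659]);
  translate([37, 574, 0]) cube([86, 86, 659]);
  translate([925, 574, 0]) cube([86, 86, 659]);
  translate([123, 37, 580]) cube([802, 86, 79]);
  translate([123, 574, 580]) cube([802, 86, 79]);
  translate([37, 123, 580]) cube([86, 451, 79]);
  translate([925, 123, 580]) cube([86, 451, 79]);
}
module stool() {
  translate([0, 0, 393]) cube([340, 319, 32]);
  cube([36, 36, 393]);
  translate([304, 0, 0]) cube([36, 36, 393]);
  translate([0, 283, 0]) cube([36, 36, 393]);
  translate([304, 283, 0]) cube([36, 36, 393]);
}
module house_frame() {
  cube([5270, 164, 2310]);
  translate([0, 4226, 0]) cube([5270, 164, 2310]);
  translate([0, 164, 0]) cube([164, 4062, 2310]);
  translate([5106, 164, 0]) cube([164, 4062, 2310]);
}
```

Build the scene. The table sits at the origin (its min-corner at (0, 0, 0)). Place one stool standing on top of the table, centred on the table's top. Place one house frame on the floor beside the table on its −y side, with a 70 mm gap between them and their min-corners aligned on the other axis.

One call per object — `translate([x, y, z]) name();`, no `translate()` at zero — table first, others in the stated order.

table();
translate([354, 189, 701]) stool();
translate([0, -4460, 0]) house_frame();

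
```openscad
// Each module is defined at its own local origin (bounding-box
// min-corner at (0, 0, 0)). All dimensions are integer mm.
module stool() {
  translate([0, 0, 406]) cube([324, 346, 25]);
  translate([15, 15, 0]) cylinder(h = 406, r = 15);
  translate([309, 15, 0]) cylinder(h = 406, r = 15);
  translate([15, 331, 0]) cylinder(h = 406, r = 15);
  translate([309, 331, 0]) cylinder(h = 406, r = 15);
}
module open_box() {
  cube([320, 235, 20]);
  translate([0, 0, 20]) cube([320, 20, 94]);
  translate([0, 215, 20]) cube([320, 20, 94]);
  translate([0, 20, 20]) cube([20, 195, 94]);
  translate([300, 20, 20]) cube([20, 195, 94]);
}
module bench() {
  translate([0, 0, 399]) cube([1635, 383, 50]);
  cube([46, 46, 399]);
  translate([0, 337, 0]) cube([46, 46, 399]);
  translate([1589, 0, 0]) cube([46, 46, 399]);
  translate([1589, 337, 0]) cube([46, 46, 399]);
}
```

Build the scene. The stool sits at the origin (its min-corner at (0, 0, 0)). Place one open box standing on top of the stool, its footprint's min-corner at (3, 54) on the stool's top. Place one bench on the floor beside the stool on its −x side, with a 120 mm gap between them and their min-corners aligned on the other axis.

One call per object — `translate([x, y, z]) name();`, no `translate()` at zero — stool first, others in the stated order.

stool();
translate([3, 54, 431]) open_box();
translate([-1755, 0, 0]) bench();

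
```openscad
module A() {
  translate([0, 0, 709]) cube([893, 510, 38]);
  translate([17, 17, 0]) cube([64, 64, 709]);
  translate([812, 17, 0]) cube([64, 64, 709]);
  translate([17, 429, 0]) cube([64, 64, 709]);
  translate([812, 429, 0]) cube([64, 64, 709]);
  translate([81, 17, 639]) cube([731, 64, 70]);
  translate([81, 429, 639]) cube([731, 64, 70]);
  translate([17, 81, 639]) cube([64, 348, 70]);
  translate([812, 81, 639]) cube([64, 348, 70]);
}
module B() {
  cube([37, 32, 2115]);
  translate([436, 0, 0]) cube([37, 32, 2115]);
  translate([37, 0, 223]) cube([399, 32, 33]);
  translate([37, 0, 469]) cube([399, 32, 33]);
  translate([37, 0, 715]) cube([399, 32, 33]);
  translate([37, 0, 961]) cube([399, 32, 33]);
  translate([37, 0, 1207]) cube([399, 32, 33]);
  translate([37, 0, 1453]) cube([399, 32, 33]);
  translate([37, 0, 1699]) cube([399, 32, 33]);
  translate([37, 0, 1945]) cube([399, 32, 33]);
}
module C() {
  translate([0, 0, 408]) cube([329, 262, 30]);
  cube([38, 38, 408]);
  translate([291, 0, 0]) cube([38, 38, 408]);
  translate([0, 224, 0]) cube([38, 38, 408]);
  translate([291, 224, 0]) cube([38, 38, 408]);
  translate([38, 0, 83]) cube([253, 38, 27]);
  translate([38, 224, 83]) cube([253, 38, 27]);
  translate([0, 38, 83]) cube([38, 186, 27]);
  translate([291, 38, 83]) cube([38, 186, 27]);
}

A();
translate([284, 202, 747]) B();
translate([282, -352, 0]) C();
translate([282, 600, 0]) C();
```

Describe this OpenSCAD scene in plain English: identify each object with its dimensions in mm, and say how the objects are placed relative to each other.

A is a table with a 893×510 mm rectangular top, 38 mm thick, top surface at z = 747 mm, supported by four 64×64 mm square legs, each inset 17 mm from the nearest pair of top edges, running from the floor. Four apron rails, 64 mm thick and 70 mm tall, run between adjacent legs with their top edges flush with the underside of the top and their outer faces flush with the legs' outer faces.

B is a straight ladder. Two 37×32 mm vertical rails, 2115 mm tall, stand 473 mm apart (outside-to-outside) with their front faces coplanar on the −y side. 8 rungs, each 32 mm deep and 33 mm tall, span between the inner faces of the rails, front faces flush with the rails. The lowest rung's underside is at z = 223 mm and rungs are spaced 246 mm apart (underside to underside).

C is a four-legged stool. The seat is a 329×262×30 mm slab whose top surface is at z = 438 mm; four square legs, each 38×38 mm in cross-section, run from the floor (z = 0) to the underside of the seat, each flush with a corner of the seat. Four stretchers, 38 mm wide and 27 mm tall, connect adjacent legs with their undersides at z = 83 mm, each running between the inner faces of the legs it joins and aligned with the legs' outer faces on the other axis.

The ladder is on top of the table. Two stools sit around the table at the −y, +y sides.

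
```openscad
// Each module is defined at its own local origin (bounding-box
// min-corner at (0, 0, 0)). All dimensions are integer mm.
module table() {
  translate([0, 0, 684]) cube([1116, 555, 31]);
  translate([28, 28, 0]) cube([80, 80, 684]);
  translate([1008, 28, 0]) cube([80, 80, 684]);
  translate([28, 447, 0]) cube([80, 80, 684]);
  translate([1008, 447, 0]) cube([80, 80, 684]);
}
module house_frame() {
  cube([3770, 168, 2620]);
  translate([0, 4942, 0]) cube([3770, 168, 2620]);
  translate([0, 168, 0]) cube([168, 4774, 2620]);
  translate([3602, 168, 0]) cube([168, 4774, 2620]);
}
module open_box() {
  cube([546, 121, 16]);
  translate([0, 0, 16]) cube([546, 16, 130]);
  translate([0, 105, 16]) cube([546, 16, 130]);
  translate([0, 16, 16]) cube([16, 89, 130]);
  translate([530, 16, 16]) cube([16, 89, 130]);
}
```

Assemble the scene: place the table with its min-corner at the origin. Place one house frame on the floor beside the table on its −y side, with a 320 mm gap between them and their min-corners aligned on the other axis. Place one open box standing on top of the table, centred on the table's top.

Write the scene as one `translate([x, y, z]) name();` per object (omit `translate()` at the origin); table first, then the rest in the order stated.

table();
translate([0, -5430, 0]) house_frame();
translate([285, 217, 715]) open_box();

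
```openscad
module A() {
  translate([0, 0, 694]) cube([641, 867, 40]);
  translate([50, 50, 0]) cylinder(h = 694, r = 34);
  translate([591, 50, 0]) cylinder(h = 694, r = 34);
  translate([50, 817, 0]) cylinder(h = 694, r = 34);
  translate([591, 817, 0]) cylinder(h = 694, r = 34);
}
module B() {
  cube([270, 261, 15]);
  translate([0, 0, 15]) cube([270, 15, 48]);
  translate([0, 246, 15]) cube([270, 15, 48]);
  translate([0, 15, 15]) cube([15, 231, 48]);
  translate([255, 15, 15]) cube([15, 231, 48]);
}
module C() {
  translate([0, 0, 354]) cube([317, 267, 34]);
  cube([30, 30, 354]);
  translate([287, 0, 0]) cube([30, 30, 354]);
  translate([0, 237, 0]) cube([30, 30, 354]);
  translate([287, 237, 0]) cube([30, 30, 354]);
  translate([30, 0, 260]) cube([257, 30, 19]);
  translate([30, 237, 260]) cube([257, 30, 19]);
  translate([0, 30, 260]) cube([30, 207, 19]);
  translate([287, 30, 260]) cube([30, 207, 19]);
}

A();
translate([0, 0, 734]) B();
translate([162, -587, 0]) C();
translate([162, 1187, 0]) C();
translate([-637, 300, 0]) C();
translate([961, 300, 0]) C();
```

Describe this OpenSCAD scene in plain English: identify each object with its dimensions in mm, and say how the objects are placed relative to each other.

A is a table: top 641 mm (x) × 867 mm (y), 40 mm thick, upper face at z = 734 mm, on four round legs of 68 mm diameter, each leg's bounding box inset 16 mm from the nearest pair of top edges, running from z = 0 to the bottom of the top.

B is an open storage box with external size 270×261×63 mm and wall thickness 15 mm (the base is also 15 mm thick). The base covers the whole footprint; the four walls stand on the base, with the y-facing walls full-width and the x-facing walls fitting between their inner faces.

C is a simple wooden stool: a rectangular seat 317 mm (x) by 267 mm (y), 34 mm thick, top face at z = 388 mm, on four square legs, each 30×30 mm in cross-section. The legs rest on z = 0, each flush with a corner of the seat. Four stretchers, 30 mm wide and 19 mm tall, connect adjacent legs with their undersides at z = 260 mm, each running between the inner faces of the legs it joins and aligned with the legs' outer faces on the other axis.

The open box is on top of the table. Four stools sit around the table at the −y, +y, −x, +x sides.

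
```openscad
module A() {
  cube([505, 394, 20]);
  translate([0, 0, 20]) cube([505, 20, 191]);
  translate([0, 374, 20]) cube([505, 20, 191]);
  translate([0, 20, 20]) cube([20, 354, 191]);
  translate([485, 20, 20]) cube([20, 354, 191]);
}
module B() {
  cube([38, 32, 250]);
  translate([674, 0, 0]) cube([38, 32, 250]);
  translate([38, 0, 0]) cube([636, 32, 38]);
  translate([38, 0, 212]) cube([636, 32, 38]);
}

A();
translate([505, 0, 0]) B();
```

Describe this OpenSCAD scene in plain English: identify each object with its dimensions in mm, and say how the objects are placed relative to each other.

A is an open storage box with external size 505×394×211 mm and wall thickness 20 mm (the base is also 20 mm thick). The base covers the whole footprint; the four walls stand on the base, with the y-facing walls full-width and the x-facing walls fitting between their inner faces.

B is a picture frame with a 636×174 mm rectangular opening (x by z) and a uniform 38 mm border on every side. Frame depth is 32 mm along y. It is built from two vertical stiles running the full outside height and two horizontal rails spanning the gap between the stiles.

The picture frame is against the open box's +x side, with their −y faces flush.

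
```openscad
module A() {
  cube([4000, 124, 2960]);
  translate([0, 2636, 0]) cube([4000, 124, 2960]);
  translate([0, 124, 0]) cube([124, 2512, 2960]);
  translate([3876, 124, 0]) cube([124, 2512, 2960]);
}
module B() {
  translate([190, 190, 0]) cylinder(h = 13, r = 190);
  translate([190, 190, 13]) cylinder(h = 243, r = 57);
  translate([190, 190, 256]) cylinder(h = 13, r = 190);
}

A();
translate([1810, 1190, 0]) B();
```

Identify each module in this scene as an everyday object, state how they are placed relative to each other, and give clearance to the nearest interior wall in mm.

Clearances: x = 1686, y = 1066; minimum 1066 mm.

A is a house frame. B is a spool. The spool sits inside the house frame, centred. The clearance to the nearest interior wall is 1066 mm.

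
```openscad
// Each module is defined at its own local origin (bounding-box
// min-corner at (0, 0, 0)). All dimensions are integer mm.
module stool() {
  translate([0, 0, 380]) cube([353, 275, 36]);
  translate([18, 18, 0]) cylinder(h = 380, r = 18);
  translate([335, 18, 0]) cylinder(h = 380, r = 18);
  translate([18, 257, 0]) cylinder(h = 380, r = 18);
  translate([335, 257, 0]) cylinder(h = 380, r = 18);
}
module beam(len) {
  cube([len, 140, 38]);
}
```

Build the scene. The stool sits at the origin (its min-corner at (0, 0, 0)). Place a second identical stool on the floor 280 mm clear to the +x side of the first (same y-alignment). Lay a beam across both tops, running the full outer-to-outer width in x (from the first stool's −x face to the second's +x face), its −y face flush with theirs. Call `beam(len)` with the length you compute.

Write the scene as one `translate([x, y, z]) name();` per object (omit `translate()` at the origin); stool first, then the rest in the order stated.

stool();
translate([633, 0, 0]) stool();
translate([0, 0, 416]) beam(986);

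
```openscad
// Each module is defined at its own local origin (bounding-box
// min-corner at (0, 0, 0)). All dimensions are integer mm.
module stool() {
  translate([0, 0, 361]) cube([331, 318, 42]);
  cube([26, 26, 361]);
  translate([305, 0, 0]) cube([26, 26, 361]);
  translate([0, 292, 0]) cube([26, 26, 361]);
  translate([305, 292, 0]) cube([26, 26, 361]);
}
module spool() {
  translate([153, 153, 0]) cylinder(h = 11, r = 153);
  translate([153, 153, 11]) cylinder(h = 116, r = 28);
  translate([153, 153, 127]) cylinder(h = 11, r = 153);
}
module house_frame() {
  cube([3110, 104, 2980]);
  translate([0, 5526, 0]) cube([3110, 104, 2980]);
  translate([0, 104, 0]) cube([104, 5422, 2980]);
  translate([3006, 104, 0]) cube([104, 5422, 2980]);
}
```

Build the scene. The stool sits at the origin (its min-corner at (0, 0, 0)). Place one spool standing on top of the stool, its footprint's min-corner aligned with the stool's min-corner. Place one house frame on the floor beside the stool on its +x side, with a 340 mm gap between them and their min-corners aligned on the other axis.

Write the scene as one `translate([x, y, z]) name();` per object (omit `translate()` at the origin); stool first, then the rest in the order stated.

stool();
translate([0, 0, 403]) spool();
translate([671, 0, 0]) house_frame();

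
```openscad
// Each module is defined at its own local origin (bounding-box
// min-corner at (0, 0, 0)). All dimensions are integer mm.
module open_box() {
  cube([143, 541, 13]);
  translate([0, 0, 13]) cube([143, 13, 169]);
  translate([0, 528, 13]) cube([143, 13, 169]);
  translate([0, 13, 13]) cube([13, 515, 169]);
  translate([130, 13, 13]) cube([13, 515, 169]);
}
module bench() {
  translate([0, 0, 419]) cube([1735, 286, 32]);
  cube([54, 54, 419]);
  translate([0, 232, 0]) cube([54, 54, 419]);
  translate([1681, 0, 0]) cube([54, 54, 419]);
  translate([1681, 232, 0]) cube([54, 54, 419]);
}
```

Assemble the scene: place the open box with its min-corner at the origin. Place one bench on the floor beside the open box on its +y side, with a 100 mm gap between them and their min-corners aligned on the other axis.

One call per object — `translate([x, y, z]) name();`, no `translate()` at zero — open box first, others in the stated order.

open_box();
translate([0, 641, 0]) bench();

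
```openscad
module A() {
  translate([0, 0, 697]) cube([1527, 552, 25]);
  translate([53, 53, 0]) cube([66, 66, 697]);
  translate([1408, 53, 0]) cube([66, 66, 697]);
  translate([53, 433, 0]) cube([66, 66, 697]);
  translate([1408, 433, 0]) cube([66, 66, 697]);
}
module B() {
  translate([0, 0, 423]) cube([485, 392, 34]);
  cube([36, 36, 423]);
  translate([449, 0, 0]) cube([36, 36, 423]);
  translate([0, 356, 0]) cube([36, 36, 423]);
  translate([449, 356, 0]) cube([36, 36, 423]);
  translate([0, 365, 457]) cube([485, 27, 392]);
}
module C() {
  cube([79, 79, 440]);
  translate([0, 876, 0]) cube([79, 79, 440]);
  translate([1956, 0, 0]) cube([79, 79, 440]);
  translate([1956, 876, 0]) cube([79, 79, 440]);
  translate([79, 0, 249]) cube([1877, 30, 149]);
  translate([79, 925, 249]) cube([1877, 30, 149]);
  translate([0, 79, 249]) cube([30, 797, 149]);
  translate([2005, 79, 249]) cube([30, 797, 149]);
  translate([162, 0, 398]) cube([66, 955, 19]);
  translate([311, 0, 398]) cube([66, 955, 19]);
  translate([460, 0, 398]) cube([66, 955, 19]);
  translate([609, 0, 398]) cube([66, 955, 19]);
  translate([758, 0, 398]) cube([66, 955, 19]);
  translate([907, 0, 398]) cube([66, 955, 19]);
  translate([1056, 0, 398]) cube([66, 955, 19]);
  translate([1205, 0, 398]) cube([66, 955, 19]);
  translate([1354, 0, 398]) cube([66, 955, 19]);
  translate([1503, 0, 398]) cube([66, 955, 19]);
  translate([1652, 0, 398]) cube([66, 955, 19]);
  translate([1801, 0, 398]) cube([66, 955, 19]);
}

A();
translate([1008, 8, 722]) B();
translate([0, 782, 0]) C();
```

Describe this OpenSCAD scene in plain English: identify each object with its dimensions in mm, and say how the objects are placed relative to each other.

A is a table with a 1527×552 mm rectangular top, 25 mm thick, top surface at z = 722 mm, supported by four 66×66 mm square legs, each inset 53 mm from the nearest pair of top edges, running from the floor.

B is a chair. The seat is a 485×392×34 mm slab with its top at z = 457 mm, on four 36×36 mm corner legs (flush with the seat edges, standing on z = 0). A flat backrest 27 mm thick, 392 mm tall, spans the full seat width and rises from the seat top along its +y edge, rear face flush with the rear of the seat.

C is a bed frame 2035 mm long (x) by 955 mm wide (y). Four 79×79 mm corner posts, 440 mm tall, at the corners of the footprint. Four rails of 30 mm thickness and 149 mm height run between adjacent posts with their undersides at z = 249 mm, their outer faces flush with the outside of the frame (the two x-running rails run between the posts' inner faces; the two y-running rails run between the posts' inner faces). 12 slats, each 66 mm wide (x) and 19 mm thick, lie across the top of the two x-running rails, running the full 955 mm width of the frame in y; the slats are evenly spaced along x between the inner faces of the end posts with equal gaps (rounded down to the nearest mm) at the −x end and between each pair — any rounding remainder accumulates at the +x end.

The chair is on top of the table. The bed frame is on the floor beside the table on its +y side.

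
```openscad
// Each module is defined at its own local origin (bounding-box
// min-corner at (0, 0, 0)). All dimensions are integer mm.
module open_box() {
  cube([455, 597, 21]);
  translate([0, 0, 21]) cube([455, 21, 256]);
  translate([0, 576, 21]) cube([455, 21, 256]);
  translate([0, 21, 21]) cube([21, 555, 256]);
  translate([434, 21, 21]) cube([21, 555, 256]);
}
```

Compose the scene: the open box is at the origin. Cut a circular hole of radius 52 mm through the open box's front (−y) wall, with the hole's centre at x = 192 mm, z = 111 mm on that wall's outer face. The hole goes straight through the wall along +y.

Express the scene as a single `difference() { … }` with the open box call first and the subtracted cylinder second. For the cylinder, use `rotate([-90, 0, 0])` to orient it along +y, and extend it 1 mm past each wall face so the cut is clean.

difference() {
  open_box();
  translate([192, -1, 111]) rotate([-90, 0, 0]) cylinder(h = 23, r = 52);
}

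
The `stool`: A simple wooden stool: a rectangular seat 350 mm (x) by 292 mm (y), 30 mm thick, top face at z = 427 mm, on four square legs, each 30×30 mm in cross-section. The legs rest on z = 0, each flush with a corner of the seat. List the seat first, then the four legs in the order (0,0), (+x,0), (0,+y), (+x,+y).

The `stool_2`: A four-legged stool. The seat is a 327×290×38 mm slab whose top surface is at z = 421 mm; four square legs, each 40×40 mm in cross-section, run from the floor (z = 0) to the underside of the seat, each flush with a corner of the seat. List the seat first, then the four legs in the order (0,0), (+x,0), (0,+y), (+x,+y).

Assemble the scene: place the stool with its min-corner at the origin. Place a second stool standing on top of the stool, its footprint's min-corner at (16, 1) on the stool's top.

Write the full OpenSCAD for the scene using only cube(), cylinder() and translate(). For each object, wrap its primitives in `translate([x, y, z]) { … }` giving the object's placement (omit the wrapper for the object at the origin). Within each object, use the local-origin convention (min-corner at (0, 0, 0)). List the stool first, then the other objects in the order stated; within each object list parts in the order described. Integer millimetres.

translate([0, 0, 397]) cube([350, 292, 30]);
cube([30, 30, 397]);
translate([320, 0, 0]) cube([30, 30, 397]);
translate([0, 262, 0]) cube([30, 30, 397]);
translate([320, 262, 0]) cube([30, 30, 397]);
translate([16, 1, 427]) {
  translate([0, 0, 383]) cube([327, 290, 38]);
  cube([40, 40, 383]);
  translate([287, 0, 0]) cube([40, 40, 383]);
  translate([0, 250, 0]) cube([40, 40, 383]);
  translate([287, 250, 0]) cube([40, 40, 383]);
}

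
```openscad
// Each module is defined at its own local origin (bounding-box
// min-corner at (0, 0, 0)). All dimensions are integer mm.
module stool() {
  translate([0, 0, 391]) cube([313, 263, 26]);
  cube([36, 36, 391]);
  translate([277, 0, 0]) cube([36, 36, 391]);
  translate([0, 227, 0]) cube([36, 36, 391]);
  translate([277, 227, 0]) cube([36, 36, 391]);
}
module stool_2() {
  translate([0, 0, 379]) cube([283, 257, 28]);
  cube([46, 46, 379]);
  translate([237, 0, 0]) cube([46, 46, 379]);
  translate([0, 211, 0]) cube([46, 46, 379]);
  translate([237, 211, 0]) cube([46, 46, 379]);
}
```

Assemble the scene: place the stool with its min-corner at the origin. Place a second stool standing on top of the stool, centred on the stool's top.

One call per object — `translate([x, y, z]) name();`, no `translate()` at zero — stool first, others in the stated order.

stool();
translate([15, 3, 417]) stool_2();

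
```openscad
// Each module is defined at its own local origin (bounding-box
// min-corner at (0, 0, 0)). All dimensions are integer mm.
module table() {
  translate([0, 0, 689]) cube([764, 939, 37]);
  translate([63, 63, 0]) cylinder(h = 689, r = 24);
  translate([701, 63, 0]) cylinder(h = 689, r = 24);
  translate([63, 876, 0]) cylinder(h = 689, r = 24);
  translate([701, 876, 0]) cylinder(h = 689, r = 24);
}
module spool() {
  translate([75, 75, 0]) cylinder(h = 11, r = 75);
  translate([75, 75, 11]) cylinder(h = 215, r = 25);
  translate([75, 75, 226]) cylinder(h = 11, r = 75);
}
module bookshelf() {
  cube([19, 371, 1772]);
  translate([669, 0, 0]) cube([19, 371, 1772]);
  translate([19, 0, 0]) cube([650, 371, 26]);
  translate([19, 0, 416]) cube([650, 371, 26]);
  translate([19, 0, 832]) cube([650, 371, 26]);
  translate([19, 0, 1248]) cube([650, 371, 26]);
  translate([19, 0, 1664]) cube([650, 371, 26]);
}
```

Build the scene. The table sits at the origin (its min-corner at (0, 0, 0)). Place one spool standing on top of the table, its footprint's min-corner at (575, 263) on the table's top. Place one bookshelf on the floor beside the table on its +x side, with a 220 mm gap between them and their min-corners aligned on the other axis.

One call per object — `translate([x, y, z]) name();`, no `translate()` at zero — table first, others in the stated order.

table();
translate([575, 263, 726]) spool();
translate([984, 0, 0]) bookshelf();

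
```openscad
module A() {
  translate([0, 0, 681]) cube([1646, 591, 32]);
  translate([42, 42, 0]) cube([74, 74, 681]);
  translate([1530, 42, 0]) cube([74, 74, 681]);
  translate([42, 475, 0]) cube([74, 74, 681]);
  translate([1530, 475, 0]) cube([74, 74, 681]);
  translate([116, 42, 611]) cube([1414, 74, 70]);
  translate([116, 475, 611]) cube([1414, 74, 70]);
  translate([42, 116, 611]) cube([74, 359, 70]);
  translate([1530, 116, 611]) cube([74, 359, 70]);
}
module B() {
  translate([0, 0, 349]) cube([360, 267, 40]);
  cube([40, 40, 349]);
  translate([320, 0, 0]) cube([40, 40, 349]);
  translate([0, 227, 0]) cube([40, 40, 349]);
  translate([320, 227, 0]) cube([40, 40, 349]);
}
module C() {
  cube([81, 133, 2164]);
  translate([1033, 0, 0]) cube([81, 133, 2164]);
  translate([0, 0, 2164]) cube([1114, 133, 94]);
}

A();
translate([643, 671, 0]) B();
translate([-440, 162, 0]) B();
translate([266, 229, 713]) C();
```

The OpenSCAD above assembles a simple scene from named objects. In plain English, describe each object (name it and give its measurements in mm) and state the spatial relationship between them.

A is a table: top 1646 mm (x) × 591 mm (y), 32 mm thick, upper face at z = 713 mm, on four 74×74 mm square legs, each inset 42 mm from the nearest pair of top edges, running from z = 0 to the bottom of the top. Four apron rails, 74 mm thick and 70 mm tall, run between adjacent legs with their top edges flush with the underside of the top and their outer faces flush with the legs' outer faces.

B is a four-legged stool. The seat is 360×267 mm, 40 mm thick, top at z = 389 mm. It stands on four square legs, each 40×40 mm in cross-section, from z = 0 to the seat underside, each flush with a corner of the seat.

C is a rectangular door frame: two vertical jambs of 81×133 mm section, 2164 mm tall, with a clear opening 952 mm wide between their inner faces. A header 94 mm tall and 133 mm deep lies on top of the jambs and spans the full outside width.

Two stools sit around the table at the +y, −x sides. The door frame is on top of the table, centred.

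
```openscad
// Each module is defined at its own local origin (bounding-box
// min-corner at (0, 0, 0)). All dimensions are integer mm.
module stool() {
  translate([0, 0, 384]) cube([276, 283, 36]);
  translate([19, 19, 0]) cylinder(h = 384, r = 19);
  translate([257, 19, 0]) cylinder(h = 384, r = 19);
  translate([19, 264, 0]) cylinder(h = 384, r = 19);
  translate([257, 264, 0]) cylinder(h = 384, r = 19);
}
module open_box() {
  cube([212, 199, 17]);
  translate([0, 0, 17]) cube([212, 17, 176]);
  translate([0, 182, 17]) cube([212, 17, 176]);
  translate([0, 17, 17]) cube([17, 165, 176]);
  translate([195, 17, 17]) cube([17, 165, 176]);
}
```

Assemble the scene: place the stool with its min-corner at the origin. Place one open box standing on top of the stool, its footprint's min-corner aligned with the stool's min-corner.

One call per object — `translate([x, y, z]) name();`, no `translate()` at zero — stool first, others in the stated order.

stool();
translate([0, 0, 420]) open_box();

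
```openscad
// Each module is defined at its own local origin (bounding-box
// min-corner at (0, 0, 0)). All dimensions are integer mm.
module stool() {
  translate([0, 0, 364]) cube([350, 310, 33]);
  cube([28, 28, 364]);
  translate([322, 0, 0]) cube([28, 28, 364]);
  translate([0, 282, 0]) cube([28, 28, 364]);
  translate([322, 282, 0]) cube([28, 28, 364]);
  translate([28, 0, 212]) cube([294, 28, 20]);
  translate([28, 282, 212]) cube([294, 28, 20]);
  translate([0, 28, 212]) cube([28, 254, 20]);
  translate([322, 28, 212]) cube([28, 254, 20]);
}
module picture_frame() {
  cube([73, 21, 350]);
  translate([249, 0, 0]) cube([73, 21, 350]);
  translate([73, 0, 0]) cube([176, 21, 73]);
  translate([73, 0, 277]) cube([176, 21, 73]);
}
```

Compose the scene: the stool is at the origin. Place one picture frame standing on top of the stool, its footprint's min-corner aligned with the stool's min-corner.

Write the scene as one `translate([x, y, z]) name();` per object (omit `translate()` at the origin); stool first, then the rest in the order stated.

stool();
translate([0, 0, 397]) picture_frame();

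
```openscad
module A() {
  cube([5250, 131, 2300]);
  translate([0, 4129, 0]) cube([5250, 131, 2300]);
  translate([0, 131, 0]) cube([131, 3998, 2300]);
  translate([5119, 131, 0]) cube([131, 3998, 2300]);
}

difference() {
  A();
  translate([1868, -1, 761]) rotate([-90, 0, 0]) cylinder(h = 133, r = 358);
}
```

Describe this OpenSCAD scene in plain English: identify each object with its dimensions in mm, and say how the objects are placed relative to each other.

A is the wall frame of a small rectangular building: four walls, each 2300 mm tall and 131 mm thick, enclosing a footprint 5250 mm (x) by 4260 mm (y) outside-to-outside, with no floor or roof. The front and back walls (the −y and +y sides) span the full width; the two side walls fit between them.

The house frame has a circular hole of radius 358 mm through its front wall, centred at (x = 1868, z = 761).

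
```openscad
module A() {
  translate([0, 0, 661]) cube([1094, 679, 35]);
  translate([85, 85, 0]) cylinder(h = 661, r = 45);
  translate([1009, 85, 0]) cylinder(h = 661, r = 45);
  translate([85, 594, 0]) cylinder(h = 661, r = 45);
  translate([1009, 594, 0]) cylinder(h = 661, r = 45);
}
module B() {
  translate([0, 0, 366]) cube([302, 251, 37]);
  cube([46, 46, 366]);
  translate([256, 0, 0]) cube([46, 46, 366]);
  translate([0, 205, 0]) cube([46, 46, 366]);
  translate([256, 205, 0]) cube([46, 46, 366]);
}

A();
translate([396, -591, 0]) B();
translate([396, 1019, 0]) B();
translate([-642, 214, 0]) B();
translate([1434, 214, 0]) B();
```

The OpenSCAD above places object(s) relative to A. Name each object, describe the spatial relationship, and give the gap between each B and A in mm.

Each stool's nearest face is 340 mm from the table's bounding box.

A is a table. B is a stool. Four stools sit around the table at the −y, +y, −x, +x sides. The gap between each stool and the table is 340 mm.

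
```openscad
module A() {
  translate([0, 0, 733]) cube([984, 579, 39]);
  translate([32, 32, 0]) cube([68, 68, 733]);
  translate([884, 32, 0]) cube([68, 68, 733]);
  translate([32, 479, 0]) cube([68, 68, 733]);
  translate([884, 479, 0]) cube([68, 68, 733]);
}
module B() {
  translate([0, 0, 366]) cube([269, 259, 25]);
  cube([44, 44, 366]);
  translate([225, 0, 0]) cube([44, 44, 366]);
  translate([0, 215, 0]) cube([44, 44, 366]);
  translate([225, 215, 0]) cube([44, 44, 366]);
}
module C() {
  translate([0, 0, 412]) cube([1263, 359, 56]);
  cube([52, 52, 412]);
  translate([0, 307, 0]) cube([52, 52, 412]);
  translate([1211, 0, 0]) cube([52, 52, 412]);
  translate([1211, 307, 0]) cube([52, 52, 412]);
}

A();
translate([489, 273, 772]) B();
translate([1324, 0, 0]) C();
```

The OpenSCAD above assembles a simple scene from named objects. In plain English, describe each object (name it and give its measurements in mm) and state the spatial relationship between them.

A is a rectangular dining table. The top is 984×579×39 mm with its upper surface at z = 772 mm. It stands on four 68×68 mm square legs, each inset 32 mm from the nearest pair of top edges, running from the floor to the underside of the top.

B is a four-legged stool. The seat is a 269×259×25 mm slab whose top surface is at z = 391 mm; four square legs, each 44×44 mm in cross-section, run from the floor (z = 0) to the underside of the seat, each flush with a corner of the seat.

C is a bench: a 1263×359 mm seat slab, 56 mm thick, top at z = 468 mm, on four 52×52 mm square legs flush with the seat corners and standing on z = 0.

The stool is on top of the table. The bench is on the floor beside the table on its +x side.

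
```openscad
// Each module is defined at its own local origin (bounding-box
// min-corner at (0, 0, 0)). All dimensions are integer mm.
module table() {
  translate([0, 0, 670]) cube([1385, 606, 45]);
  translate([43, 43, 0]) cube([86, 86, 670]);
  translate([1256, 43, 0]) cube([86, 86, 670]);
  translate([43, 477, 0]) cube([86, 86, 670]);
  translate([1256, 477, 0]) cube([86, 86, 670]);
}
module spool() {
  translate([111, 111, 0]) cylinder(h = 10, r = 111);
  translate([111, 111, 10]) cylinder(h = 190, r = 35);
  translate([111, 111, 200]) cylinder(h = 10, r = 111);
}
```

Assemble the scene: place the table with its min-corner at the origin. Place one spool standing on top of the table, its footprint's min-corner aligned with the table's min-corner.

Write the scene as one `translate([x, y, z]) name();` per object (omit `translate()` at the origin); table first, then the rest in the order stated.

table();
translate([0, 0, 715]) spool();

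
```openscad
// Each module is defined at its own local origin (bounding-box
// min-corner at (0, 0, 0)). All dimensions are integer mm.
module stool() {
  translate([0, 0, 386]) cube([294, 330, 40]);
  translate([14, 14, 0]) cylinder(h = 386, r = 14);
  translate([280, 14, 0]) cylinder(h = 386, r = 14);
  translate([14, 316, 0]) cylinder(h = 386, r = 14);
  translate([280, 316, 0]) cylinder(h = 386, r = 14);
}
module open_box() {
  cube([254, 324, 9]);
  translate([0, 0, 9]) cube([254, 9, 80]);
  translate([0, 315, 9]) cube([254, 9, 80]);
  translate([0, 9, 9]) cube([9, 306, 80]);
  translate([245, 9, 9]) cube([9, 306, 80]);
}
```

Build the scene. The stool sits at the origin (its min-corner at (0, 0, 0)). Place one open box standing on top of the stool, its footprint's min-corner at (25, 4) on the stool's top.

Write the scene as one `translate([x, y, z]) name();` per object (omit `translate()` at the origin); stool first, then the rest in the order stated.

stool();
translate([25, 4, 426]) open_box();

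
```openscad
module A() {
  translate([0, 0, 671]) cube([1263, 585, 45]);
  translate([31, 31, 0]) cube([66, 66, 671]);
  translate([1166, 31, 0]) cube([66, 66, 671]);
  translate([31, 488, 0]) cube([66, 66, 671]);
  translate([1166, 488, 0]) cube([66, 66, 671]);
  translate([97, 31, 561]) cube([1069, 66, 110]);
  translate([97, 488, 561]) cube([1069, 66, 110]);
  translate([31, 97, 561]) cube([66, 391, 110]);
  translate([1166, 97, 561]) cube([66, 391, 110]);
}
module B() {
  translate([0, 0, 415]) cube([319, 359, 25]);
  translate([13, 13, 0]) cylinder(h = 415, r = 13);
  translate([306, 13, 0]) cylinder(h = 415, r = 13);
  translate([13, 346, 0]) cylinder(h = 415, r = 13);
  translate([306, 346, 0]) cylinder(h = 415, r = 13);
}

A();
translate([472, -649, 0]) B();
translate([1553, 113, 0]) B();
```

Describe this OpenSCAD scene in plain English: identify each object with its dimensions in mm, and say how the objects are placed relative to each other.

A is a rectangular dining table. The top is 1263×585×45 mm with its upper surface at z = 716 mm. It stands on four 66×66 mm square legs, each inset 31 mm from the nearest pair of top edges, running from the floor to the underside of the top. Four apron rails, 66 mm thick and 110 mm tall, run between adjacent legs with their top edges flush with the underside of the top and their outer faces flush with the legs' outer faces.

B is a simple wooden stool: a rectangular seat 319 mm (x) by 359 mm (y), 25 mm thick, top face at z = 440 mm, on four round legs, each 26 mm in diameter. The legs rest on z = 0, each leg's axis is inset half a diameter from the nearest pair of seat edges (so the leg's bounding box is flush with the corner).

Two stools sit around the table at the −y, +x sides.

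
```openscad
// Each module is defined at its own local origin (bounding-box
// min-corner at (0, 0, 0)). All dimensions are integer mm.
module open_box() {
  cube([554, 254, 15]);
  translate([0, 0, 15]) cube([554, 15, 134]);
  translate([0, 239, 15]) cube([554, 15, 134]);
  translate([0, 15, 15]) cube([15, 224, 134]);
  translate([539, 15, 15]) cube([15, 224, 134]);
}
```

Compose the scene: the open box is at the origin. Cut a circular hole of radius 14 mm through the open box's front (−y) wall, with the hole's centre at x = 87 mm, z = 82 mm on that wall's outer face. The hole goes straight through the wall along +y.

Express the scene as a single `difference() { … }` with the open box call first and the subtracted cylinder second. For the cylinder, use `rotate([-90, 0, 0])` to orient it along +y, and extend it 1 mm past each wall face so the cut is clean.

difference() {
  open_box();
  translate([87, -1, 82]) rotate([-90, 0, 0]) cylinder(h = 17, r = 14);
}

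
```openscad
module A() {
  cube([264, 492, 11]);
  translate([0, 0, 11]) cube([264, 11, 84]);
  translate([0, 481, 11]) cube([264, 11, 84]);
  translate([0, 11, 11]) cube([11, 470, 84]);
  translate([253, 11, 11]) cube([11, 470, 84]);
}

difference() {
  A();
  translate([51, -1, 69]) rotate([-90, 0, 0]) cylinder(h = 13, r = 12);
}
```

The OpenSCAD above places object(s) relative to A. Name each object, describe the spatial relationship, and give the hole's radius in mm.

The subtracted cylinder has r = 12 mm.

A is an open box. The open box has a circular hole through its front wall. The hole's radius is 12 mm.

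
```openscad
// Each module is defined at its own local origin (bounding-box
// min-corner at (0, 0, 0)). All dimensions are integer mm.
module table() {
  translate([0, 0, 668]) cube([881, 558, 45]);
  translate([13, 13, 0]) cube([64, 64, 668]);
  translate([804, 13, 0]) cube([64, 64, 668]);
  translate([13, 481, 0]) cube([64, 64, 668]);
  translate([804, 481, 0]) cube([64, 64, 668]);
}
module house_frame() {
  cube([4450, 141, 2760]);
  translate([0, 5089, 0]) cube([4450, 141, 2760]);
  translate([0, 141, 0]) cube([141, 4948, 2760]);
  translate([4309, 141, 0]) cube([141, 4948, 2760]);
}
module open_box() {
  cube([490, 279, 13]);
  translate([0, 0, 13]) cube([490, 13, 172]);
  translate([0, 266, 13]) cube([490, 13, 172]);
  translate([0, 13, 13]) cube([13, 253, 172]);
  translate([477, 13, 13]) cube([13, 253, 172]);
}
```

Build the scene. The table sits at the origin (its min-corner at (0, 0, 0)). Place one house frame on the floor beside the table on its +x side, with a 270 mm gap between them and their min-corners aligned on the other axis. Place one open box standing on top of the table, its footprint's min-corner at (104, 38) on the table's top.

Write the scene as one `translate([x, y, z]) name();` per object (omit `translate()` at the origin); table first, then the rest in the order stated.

table();
translate([1151, 0, 0]) house_frame();
translate([104, 38, 713]) open_box();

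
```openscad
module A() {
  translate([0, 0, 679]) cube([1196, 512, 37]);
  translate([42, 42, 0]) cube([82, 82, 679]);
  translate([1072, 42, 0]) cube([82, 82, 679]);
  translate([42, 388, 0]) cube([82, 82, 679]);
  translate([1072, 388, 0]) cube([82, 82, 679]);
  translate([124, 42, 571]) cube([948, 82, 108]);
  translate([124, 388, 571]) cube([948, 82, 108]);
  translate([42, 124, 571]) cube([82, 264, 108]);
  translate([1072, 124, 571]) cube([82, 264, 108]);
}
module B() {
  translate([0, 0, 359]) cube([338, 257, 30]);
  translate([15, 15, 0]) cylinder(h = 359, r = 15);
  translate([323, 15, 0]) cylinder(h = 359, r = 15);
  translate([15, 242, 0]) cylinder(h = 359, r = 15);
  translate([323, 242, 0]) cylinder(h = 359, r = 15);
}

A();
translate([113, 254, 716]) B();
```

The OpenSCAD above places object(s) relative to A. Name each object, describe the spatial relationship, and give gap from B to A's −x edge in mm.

A is a table. B is a stool. The stool is on top of the table. The gap from the stool to the table's −x edge is 113 mm.

The stool's min-x is at 113; the table's min-x is 0; gap = 113 mm.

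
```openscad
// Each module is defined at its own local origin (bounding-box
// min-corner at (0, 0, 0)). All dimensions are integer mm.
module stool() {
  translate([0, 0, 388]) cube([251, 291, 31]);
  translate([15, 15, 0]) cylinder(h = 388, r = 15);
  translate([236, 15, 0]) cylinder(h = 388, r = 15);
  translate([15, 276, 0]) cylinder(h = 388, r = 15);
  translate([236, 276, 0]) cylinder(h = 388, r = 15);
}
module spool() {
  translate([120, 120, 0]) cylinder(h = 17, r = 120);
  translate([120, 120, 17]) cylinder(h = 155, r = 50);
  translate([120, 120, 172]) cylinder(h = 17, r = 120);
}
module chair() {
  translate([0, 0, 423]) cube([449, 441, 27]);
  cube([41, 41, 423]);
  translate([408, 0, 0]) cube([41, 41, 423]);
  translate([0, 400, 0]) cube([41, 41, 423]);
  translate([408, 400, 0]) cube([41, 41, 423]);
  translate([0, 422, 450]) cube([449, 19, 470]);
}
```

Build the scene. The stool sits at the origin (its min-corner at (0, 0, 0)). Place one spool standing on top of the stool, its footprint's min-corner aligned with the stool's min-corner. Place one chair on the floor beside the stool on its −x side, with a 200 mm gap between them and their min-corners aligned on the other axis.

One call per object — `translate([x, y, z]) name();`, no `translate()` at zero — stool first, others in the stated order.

stool();
translate([0, 0, 419]) spool();
translate([-649, 0, 0]) chair();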